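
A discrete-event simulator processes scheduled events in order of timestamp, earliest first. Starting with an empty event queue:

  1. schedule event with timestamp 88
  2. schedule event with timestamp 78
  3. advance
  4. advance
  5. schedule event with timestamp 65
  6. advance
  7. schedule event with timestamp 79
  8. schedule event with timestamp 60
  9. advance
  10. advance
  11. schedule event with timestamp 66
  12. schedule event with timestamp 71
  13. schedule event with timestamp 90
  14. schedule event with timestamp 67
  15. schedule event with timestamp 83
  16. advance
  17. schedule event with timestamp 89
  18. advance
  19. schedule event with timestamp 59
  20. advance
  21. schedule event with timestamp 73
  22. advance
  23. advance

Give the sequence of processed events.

[78, 88, 65, 60, 79, 66, 67, 59, 71, 73]

insert 88 → {88}
insert 78 → {78, 88}
advance → 78; now {88}
advance → 88; now {}
insert 65 → {65}
advance → 65; now {}
insert 79 → {79}
insert 60 → {60, 79}
advance → 60; now {79}
advance → 79; now {}
insert 66 → {66}
insert 71 → {66, 71}
insert 90 → {66, 71, 90}
insert 67 → {66, 67, 71, 90}
insert 83 → {66, 67, 71, 83, 90}
advance → 66; now {67, 71, 83, 90}
insert 89 → {67, 71, 83, 89, 90}
advance → 67; now {71, 83, 89, 90}
insert 59 → {59, 71, 83, 89, 90}
advance → 59; now {71, 83, 89, 90}
insert 73 → {71, 73, 83, 89, 90}
advance → 71; now {73, 83, 89, 90}
advance → 73; now {83, 89, 90}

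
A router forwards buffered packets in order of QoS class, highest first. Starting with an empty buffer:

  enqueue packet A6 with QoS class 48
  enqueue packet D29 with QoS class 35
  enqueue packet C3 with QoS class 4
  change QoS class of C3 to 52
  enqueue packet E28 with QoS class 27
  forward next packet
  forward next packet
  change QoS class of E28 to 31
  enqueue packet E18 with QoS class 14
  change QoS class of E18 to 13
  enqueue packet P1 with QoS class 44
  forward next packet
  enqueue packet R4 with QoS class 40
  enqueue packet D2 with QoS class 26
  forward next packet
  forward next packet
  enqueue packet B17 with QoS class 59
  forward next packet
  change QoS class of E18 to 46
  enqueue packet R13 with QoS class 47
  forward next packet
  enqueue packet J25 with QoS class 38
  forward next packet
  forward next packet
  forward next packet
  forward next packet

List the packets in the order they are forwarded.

add A6 (QoS class 48) → {A6:48}
add D29 (QoS class 35) → {A6:48, D29:35}
add C3 (QoS class 4) → {A6:48, D29:35, C3:4}
update C3 to QoS class 52 → {C3:52, A6:48, D29:35}
add E28 (QoS class 27) → {C3:52, A6:48, D29:35, E28:27}
forward next packet → C3; now {A6:48, D29:35, E28:27}
forward next packet → A6; now {D29:35, E28:27}
update E28 to QoS class 31 → {D29:35, E28:31}
add E18 (QoS class 14) → {D29:35, E28:31, E18:14}
update E18 to QoS class 13 → {D29:35, E28:31, E18:13}
add P1 (QoS class 44) → {P1:44, D29:35, E28:31, E18:13}
forward next packet → P1; now {D29:35, E28:31, E18:13}
add R4 (QoS class 40) → {R4:40, D29:35, E28:31, E18:13}
add D2 (QoS class 26) → {R4:40, D29:35, E28:31, D2:26, E18:13}
forward next packet → R4; now {D29:35, E28:31, D2:26, E18:13}
forward next packet → D29; now {E28:31, D2:26, E18:13}
add B17 (QoS class 59) → {B17:59, E28:31, D2:26, E18:13}
forward next packet → B17; now {E28:31, D2:26, E18:13}
update E18 to QoS class 46 → {E18:46, E28:31, D2:26}
add R13 (QoS class 47) → {R13:47, E18:46, E28:31, D2:26}
forward next packet → R13; now {E18:46, E28:31, D2:26}
add J25 (QoS class 38) → {E18:46, J25:38, E28:31, D2:26}
forward next packet → E18; now {J25:38, E28:31, D2:26}
forward next packet → J25; now {E28:31, D2:26}
forward next packet → E28; now {D2:26}
forward next packet → D2; now {}

C3 → A6 → P1 → R4 → D29 → B17 → R13 → E18 → J25 → E28 → D2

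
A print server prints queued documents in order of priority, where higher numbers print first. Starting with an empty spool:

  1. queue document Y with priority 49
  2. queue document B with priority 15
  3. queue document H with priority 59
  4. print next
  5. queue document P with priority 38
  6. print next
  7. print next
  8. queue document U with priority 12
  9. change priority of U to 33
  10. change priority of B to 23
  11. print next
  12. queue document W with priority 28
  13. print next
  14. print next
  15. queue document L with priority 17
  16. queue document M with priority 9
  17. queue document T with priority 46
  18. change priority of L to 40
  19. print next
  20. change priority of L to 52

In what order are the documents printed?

[H, Y, P, U, W, B, T]

add Y (priority 49) → {Y:49}
add B (priority 15) → {Y:49, B:15}
add H (priority 59) → {H:59, Y:49, B:15}
print next → H; now {Y:49, B:15}
add P (priority 38) → {Y:49, P:38, B:15}
print next → Y; now {P:38, B:15}
print next → P; now {B:15}
add U (priority 12) → {B:15, U:12}
update U to priority 33 → {U:33, B:15}
update B to priority 23 → {U:33, B:23}
print next → U; now {B:23}
add W (priority 28) → {W:28, B:23}
print next → W; now {B:23}
print next → B; now {}
add L (priority 17) → {L:17}
add M (priority 9) → {L:17, M:9}
add T (priority 46) → {T:46, L:17, M:9}
update L to priority 40 → {T:46, L:40, M:9}
print next → T; now {L:40, M:9}
update L to priority 52 → {L:52, M:9}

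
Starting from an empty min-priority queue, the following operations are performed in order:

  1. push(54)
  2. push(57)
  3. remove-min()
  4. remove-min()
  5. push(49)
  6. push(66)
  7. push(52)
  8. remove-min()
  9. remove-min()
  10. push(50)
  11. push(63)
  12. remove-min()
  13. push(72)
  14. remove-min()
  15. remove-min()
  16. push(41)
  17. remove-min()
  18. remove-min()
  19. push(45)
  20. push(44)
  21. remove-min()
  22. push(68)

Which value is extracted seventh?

insert 54 → {54}
insert 57 → {54, 57}
remove-min → 54; now {57}
remove-min → 57; now {}
insert 49 → {49}
insert 66 → {49, 66}
insert 52 → {49, 52, 66}
remove-min → 49; now {52, 66}
remove-min → 52; now {66}
insert 50 → {50, 66}
insert 63 → {50, 63, 66}
remove-min → 50; now {63, 66}
insert 72 → {63, 66, 72}
remove-min → 63; now {66, 72}
remove-min → 66; now {72}
insert 41 → {41, 72}
remove-min → 41; now {72}
remove-min → 72; now {}
insert 45 → {45}
insert 44 → {44, 45}
remove-min → 44; now {45}
insert 68 → {45, 68}

66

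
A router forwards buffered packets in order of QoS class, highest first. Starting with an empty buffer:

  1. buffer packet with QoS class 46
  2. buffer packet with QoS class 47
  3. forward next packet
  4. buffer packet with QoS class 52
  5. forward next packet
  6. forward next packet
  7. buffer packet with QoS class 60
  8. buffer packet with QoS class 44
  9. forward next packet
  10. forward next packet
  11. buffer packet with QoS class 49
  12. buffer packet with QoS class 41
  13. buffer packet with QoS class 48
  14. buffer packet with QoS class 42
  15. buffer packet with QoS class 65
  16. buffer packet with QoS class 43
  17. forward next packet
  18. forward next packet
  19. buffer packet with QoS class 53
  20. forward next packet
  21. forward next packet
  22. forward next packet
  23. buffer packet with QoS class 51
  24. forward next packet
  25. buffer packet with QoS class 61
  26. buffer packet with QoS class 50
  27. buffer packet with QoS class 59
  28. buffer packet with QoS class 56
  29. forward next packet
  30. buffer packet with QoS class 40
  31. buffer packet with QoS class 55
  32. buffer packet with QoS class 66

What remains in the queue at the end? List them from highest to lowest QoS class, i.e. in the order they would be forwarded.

insert 46 → {46}
insert 47 → {47, 46}
forward next packet → 47; now {46}
insert 52 → {52, 46}
forward next packet → 52; now {46}
forward next packet → 46; now {}
insert 60 → {60}
insert 44 → {60, 44}
forward next packet → 60; now {44}
forward next packet → 44; now {}
insert 49 → {49}
insert 41 → {49, 41}
insert 48 → {49, 48, 41}
insert 42 → {49, 48, 42, 41}
insert 65 → {65, 49, 48, 42, 41}
insert 43 → {65, 49, 48, 43, 42, 41}
forward next packet → 65; now {49, 48, 43, 42, 41}
forward next packet → 49; now {48, 43, 42, 41}
insert 53 → {53, 48, 43, 42, 41}
forward next packet → 53; now {48, 43, 42, 41}
forward next packet → 48; now {43, 42, 41}
forward next packet → 43; now {42, 41}
insert 51 → {51, 42, 41}
forward next packet → 51; now {42, 41}
insert 61 → {61, 42, 41}
insert 50 → {61, 50, 42, 41}
insert 59 → {61, 59, 50, 42, 41}
insert 56 → {61, 59, 56, 50, 42, 41}
forward next packet → 61; now {59, 56, 50, 42, 41}
insert 40 → {59, 56, 50, 42, 41, 40}
insert 55 → {59, 56, 55, 50, 42, 41, 40}
insert 66 → {66, 59, 56, 55, 50, 42, 41, 40}

66, 59, 56, 55, 50, 42, 41, 40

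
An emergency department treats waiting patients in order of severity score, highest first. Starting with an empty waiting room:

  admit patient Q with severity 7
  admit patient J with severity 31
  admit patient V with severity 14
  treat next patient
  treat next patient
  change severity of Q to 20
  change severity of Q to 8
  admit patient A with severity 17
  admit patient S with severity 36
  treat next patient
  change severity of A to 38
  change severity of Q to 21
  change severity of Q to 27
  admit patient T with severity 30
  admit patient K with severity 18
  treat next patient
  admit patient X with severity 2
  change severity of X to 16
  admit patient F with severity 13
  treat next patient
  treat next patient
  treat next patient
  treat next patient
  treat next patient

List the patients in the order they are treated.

add Q (severity 7) → {Q:7}
add J (severity 31) → {J:31, Q:7}
add V (severity 14) → {J:31, V:14, Q:7}
treat next patient → J; now {V:14, Q:7}
treat next patient → V; now {Q:7}
update Q to severity 20 → {Q:20}
update Q to severity 8 → {Q:8}
add A (severity 17) → {A:17, Q:8}
add S (severity 36) → {S:36, A:17, Q:8}
treat next patient → S; now {A:17, Q:8}
update A to severity 38 → {A:38, Q:8}
update Q to severity 21 → {A:38, Q:21}
update Q to severity 27 → {A:38, Q:27}
add T (severity 30) → {A:38, T:30, Q:27}
add K (severity 18) → {A:38, T:30, Q:27, K:18}
treat next patient → A; now {T:30, Q:27, K:18}
add X (severity 2) → {T:30, Q:27, K:18, X:2}
update X to severity 16 → {T:30, Q:27, K:18, X:16}
add F (severity 13) → {T:30, Q:27, K:18, X:16, F:13}
treat next patient → T; now {Q:27, K:18, X:16, F:13}
treat next patient → Q; now {K:18, X:16, F:13}
treat next patient → K; now {X:16, F:13}
treat next patient → X; now {F:13}
treat next patient → F; now {}

J → V → S → A → T → Q → K → X → F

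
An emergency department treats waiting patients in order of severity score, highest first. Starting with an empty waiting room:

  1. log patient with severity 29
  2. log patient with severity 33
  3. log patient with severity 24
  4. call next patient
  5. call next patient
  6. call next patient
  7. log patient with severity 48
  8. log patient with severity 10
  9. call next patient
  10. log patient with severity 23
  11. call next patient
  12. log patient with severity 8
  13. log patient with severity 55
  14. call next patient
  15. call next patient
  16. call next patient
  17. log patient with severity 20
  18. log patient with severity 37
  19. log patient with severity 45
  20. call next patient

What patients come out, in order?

insert 29 → {29}
insert 33 → {33, 29}
insert 24 → {33, 29, 24}
call next patient → 33; now {29, 24}
call next patient → 29; now {24}
call next patient → 24; now {}
insert 48 → {48}
insert 10 → {48, 10}
call next patient → 48; now {10}
insert 23 → {23, 10}
call next patient → 23; now {10}
insert 8 → {10, 8}
insert 55 → {55, 10, 8}
call next patient → 55; now {10, 8}
call next patient → 10; now {8}
call next patient → 8; now {}
insert 20 → {20}
insert 37 → {37, 20}
insert 45 → {45, 37, 20}
call next patient → 45; now {37, 20}

[33, 29, 24, 48, 23, 55, 10, 8, 45]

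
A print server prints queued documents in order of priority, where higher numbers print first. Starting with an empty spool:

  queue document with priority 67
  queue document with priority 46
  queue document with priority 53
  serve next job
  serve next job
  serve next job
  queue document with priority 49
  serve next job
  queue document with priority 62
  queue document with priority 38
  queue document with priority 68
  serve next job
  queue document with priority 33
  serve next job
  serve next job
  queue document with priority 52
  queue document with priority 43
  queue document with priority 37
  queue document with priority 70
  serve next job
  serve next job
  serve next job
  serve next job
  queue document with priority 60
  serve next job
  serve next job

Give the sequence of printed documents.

67, 53, 46, 49, 68, 62, 38, 70, 52, 43, 37, 60, 33

insert 67 → {67}
insert 46 → {67, 46}
insert 53 → {67, 53, 46}
serve next job → 67; now {53, 46}
serve next job → 53; now {46}
serve next job → 46; now {}
insert 49 → {49}
serve next job → 49; now {}
insert 62 → {62}
insert 38 → {62, 38}
insert 68 → {68, 62, 38}
serve next job → 68; now {62, 38}
insert 33 → {62, 38, 33}
serve next job → 62; now {38, 33}
serve next job → 38; now {33}
insert 52 → {52, 33}
insert 43 → {52, 43, 33}
insert 37 → {52, 43, 37, 33}
insert 70 → {70, 52, 43, 37, 33}
serve next job → 70; now {52, 43, 37, 33}
serve next job → 52; now {43, 37, 33}
serve next job → 43; now {37, 33}
serve next job → 37; now {33}
insert 60 → {60, 33}
serve next job → 60; now {33}
serve next job → 33; now {}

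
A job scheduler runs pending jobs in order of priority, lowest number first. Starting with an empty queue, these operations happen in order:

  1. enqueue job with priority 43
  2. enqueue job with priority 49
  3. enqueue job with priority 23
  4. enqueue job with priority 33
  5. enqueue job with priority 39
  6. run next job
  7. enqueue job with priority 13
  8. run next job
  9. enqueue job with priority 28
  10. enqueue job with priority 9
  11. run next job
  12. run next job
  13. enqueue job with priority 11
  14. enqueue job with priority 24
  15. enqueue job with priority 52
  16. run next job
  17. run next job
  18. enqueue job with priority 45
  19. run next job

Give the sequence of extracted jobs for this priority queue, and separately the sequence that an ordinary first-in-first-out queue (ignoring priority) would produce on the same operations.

insert 43 → {43}
insert 49 → {43, 49}
insert 23 → {23, 43, 49}
insert 33 → {23, 33, 43, 49}
insert 39 → {23, 33, 39, 43, 49}
run next job → 23; now {33, 39, 43, 49}
insert 13 → {13, 33, 39, 43, 49}
run next job → 13; now {33, 39, 43, 49}
insert 28 → {28, 33, 39, 43, 49}
insert 9 → {9, 28, 33, 39, 43, 49}
run next job → 9; now {28, 33, 39, 43, 49}
run next job → 28; now {33, 39, 43, 49}
insert 11 → {11, 33, 39, 43, 49}
insert 24 → {11, 24, 33, 39, 43, 49}
insert 52 → {11, 24, 33, 39, 43, 49, 52}
run next job → 11; now {24, 33, 39, 43, 49, 52}
run next job → 24; now {33, 39, 43, 49, 52}
insert 45 → {33, 39, 43, 45, 49, 52}
run next job → 33; now {39, 43, 45, 49, 52}

priority queue: [23, 13, 9, 28, 11, 24, 33]; FIFO queue: 43, 49, 23, 33, 39, 13, 28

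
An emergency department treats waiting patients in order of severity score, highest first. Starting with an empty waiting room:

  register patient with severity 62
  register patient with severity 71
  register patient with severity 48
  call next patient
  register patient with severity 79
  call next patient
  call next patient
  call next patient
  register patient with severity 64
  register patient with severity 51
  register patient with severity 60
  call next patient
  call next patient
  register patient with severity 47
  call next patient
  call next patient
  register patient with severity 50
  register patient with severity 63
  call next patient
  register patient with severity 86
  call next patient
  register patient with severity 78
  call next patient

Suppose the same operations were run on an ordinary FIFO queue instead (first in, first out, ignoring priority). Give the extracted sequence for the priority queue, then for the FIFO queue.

insert 62 → {62}
insert 71 → {71, 62}
insert 48 → {71, 62, 48}
call next patient → 71; now {62, 48}
insert 79 → {79, 62, 48}
call next patient → 79; now {62, 48}
call next patient → 62; now {48}
call next patient → 48; now {}
insert 64 → {64}
insert 51 → {64, 51}
insert 60 → {64, 60, 51}
call next patient → 64; now {60, 51}
call next patient → 60; now {51}
insert 47 → {51, 47}
call next patient → 51; now {47}
call next patient → 47; now {}
insert 50 → {50}
insert 63 → {63, 50}
call next patient → 63; now {50}
insert 86 → {86, 50}
call next patient → 86; now {50}
insert 78 → {78, 50}
call next patient → 78; now {50}

priority queue: [71, 79, 62, 48, 64, 60, 51, 47, 63, 86, 78]; FIFO queue: 62 → 71 → 48 → 79 → 64 → 51 → 60 → 47 → 50 → 63 → 86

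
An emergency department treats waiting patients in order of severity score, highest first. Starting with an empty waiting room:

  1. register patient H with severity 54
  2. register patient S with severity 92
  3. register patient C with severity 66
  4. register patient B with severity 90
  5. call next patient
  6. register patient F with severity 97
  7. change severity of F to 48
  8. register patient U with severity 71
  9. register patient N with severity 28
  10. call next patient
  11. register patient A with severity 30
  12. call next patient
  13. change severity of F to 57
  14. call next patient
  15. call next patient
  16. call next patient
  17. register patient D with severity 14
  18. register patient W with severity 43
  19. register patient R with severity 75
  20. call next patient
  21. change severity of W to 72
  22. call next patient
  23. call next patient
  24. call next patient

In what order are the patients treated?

add H (severity 54) → {H:54}
add S (severity 92) → {S:92, H:54}
add C (severity 66) → {S:92, C:66, H:54}
add B (severity 90) → {S:92, B:90, C:66, H:54}
call next patient → S; now {B:90, C:66, H:54}
add F (severity 97) → {F:97, B:90, C:66, H:54}
update F to severity 48 → {B:90, C:66, H:54, F:48}
add U (severity 71) → {B:90, U:71, C:66, H:54, F:48}
add N (severity 28) → {B:90, U:71, C:66, H:54, F:48, N:28}
call next patient → B; now {U:71, C:66, H:54, F:48, N:28}
add A (severity 30) → {U:71, C:66, H:54, F:48, A:30, N:28}
call next patient → U; now {C:66, H:54, F:48, A:30, N:28}
update F to severity 57 → {C:66, F:57, H:54, A:30, N:28}
call next patient → C; now {F:57, H:54, A:30, N:28}
call next patient → F; now {H:54, A:30, N:28}
call next patient → H; now {A:30, N:28}
add D (severity 14) → {A:30, N:28, D:14}
add W (severity 43) → {W:43, A:30, N:28, D:14}
add R (severity 75) → {R:75, W:43, A:30, N:28, D:14}
call next patient → R; now {W:43, A:30, N:28, D:14}
update W to severity 72 → {W:72, A:30, N:28, D:14}
call next patient → W; now {A:30, N:28, D:14}
call next patient → A; now {N:28, D:14}
call next patient → N; now {D:14}

S → B → U → C → F → H → R → W → A → N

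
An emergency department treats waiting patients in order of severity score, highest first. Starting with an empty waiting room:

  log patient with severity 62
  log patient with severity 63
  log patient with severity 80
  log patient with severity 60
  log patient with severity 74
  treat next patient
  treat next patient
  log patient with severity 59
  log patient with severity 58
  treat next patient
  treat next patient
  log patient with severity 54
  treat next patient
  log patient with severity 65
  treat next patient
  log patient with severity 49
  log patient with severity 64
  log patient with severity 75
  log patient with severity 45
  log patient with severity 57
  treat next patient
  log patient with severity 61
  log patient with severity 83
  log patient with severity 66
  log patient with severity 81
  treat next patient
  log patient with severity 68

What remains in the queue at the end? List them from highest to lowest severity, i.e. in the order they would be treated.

81 → 68 → 66 → 64 → 61 → 59 → 58 → 57 → 54 → 49 → 45

insert 62 → {62}
insert 63 → {63, 62}
insert 80 → {80, 63, 62}
insert 60 → {80, 63, 62, 60}
insert 74 → {80, 74, 63, 62, 60}
treat next patient → 80; now {74, 63, 62, 60}
treat next patient → 74; now {63, 62, 60}
insert 59 → {63, 62, 60, 59}
insert 58 → {63, 62, 60, 59, 58}
treat next patient → 63; now {62, 60, 59, 58}
treat next patient → 62; now {60, 59, 58}
insert 54 → {60, 59, 58, 54}
treat next patient → 60; now {59, 58, 54}
insert 65 → {65, 59, 58, 54}
treat next patient → 65; now {59, 58, 54}
insert 49 → {59, 58, 54, 49}
insert 64 → {64, 59, 58, 54, 49}
insert 75 → {75, 64, 59, 58, 54, 49}
insert 45 → {75, 64, 59, 58, 54, 49, 45}
insert 57 → {75, 64, 59, 58, 57, 54, 49, 45}
treat next patient → 75; now {64, 59, 58, 57, 54, 49, 45}
insert 61 → {64, 61, 59, 58, 57, 54, 49, 45}
insert 83 → {83, 64, 61, 59, 58, 57, 54, 49, 45}
insert 66 → {83, 66, 64, 61, 59, 58, 57, 54, 49, 45}
insert 81 → {83, 81, 66, 64, 61, 59, 58, 57, 54, 49, 45}
treat next patient → 83; now {81, 66, 64, 61, 59, 58, 57, 54, 49, 45}
insert 68 → {81, 68, 66, 64, 61, 59, 58, 57, 54, 49, 45}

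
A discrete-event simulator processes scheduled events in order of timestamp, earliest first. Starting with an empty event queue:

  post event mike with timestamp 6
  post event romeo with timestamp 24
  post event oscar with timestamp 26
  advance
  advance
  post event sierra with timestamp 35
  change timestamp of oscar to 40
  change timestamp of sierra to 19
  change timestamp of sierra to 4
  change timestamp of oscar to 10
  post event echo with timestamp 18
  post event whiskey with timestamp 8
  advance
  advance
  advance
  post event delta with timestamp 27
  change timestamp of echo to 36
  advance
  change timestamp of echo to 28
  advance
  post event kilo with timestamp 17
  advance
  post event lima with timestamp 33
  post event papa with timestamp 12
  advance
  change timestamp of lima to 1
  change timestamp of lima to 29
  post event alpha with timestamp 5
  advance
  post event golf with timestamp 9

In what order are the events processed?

mike → romeo → sierra → whiskey → oscar → delta → echo → kilo → papa → alpha

add mike (timestamp 6) → {mike:6}
add romeo (timestamp 24) → {mike:6, romeo:24}
add oscar (timestamp 26) → {mike:6, romeo:24, oscar:26}
advance → mike; now {romeo:24, oscar:26}
advance → romeo; now {oscar:26}
add sierra (timestamp 35) → {oscar:26, sierra:35}
update oscar to timestamp 40 → {sierra:35, oscar:40}
update sierra to timestamp 19 → {sierra:19, oscar:40}
update sierra to timestamp 4 → {sierra:4, oscar:40}
update oscar to timestamp 10 → {sierra:4, oscar:10}
add echo (timestamp 18) → {sierra:4, oscar:10, echo:18}
add whiskey (timestamp 8) → {sierra:4, whiskey:8, oscar:10, echo:18}
advance → sierra; now {whiskey:8, oscar:10, echo:18}
advance → whiskey; now {oscar:10, echo:18}
advance → oscar; now {echo:18}
add delta (timestamp 27) → {echo:18, delta:27}
update echo to timestamp 36 → {delta:27, echo:36}
advance → delta; now {echo:36}
update echo to timestamp 28 → {echo:28}
advance → echo; now {}
add kilo (timestamp 17) → {kilo:17}
advance → kilo; now {}
add lima (timestamp 33) → {lima:33}
add papa (timestamp 12) → {papa:12, lima:33}
advance → papa; now {lima:33}
update lima to timestamp 1 → {lima:1}
update lima to timestamp 29 → {lima:29}
add alpha (timestamp 5) → {alpha:5, lima:29}
advance → alpha; now {lima:29}
add golf (timestamp 9) → {golf:9, lima:29}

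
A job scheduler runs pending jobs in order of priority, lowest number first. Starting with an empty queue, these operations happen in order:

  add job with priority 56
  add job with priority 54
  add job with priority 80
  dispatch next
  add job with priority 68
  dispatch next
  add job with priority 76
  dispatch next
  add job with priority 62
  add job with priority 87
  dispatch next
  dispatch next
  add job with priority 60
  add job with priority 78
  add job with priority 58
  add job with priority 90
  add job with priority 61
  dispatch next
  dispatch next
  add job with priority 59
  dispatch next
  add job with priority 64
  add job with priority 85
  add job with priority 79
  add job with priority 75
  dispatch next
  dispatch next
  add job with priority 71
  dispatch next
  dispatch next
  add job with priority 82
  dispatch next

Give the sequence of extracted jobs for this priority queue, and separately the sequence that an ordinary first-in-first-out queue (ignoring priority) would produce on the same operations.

insert 56 → {56}
insert 54 → {54, 56}
insert 80 → {54, 56, 80}
dispatch next → 54; now {56, 80}
insert 68 → {56, 68, 80}
dispatch next → 56; now {68, 80}
insert 76 → {68, 76, 80}
dispatch next → 68; now {76, 80}
insert 62 → {62, 76, 80}
insert 87 → {62, 76, 80, 87}
dispatch next → 62; now {76, 80, 87}
dispatch next → 76; now {80, 87}
insert 60 → {60, 80, 87}
insert 78 → {60, 78, 80, 87}
insert 58 → {58, 60, 78, 80, 87}
insert 90 → {58, 60, 78, 80, 87, 90}
insert 61 → {58, 60, 61, 78, 80, 87, 90}
dispatch next → 58; now {60, 61, 78, 80, 87, 90}
dispatch next → 60; now {61, 78, 80, 87, 90}
insert 59 → {59, 61, 78, 80, 87, 90}
dispatch next → 59; now {61, 78, 80, 87, 90}
insert 64 → {61, 64, 78, 80, 87, 90}
insert 85 → {61, 64, 78, 80, 85, 87, 90}
insert 79 → {61, 64, 78, 79, 80, 85, 87, 90}
insert 75 → {61, 64, 75, 78, 79, 80, 85, 87, 90}
dispatch next → 61; now {64, 75, 78, 79, 80, 85, 87, 90}
dispatch next → 64; now {75, 78, 79, 80, 85, 87, 90}
insert 71 → {71, 75, 78, 79, 80, 85, 87, 90}
dispatch next → 71; now {75, 78, 79, 80, 85, 87, 90}
dispatch next → 75; now {78, 79, 80, 85, 87, 90}
insert 82 → {78, 79, 80, 82, 85, 87, 90}
dispatch next → 78; now {79, 80, 82, 85, 87, 90}

priority queue: 54, 56, 68, 62, 76, 58, 60, 59, 61, 64, 71, 75, 78; FIFO queue: [56, 54, 80, 68, 76, 62, 87, 60, 78, 58, 90, 61, 59]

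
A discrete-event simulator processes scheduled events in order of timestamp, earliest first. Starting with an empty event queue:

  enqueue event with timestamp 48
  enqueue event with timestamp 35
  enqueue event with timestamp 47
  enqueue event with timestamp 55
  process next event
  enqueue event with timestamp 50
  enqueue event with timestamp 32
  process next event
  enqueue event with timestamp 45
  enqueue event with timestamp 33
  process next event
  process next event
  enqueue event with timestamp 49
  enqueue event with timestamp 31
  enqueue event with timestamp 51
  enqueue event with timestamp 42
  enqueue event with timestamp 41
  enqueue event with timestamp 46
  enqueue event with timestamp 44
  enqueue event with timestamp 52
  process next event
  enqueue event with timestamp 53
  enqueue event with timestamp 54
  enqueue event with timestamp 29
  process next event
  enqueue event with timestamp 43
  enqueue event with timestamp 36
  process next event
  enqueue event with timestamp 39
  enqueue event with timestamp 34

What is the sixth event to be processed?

insert 48 → {48}
insert 35 → {35, 48}
insert 47 → {35, 47, 48}
insert 55 → {35, 47, 48, 55}
process next event → 35; now {47, 48, 55}
insert 50 → {47, 48, 50, 55}
insert 32 → {32, 47, 48, 50, 55}
process next event → 32; now {47, 48, 50, 55}
insert 45 → {45, 47, 48, 50, 55}
insert 33 → {33, 45, 47, 48, 50, 55}
process next event → 33; now {45, 47, 48, 50, 55}
process next event → 45; now {47, 48, 50, 55}
insert 49 → {47, 48, 49, 50, 55}
insert 31 → {31, 47, 48, 49, 50, 55}
insert 51 → {31, 47, 48, 49, 50, 51, 55}
insert 42 → {31, 42, 47, 48, 49, 50, 51, 55}
insert 41 → {31, 41, 42, 47, 48, 49, 50, 51, 55}
insert 46 → {31, 41, 42, 46, 47, 48, 49, 50, 51, 55}
insert 44 → {31, 41, 42, 44, 46, 47, 48, 49, 50, 51, 55}
insert 52 → {31, 41, 42, 44, 46, 47, 48, 49, 50, 51, 52, 55}
process next event → 31; now {41, 42, 44, 46, 47, 48, 49, 50, 51, 52, 55}
insert 53 → {41, 42, 44, 46, 47, 48, 49, 50, 51, 52, 53, 55}
insert 54 → {41, 42, 44, 46, 47, 48, 49, 50, 51, 52, 53, 54, 55}
insert 29 → {29, 41, 42, 44, 46, 47, 48, 49, 50, 51, 52, 53, 54, 55}
process next event → 29; now {41, 42, 44, 46, 47, 48, 49, 50, 51, 52, 53, 54, 55}
insert 43 → {41, 42, 43, 44, 46, 47, 48, 49, 50, 51, 52, 53, 54, 55}
insert 36 → {36, 41, 42, 43, 44, 46, 47, 48, 49, 50, 51, 52, 53, 54, 55}
process next event → 36; now {41, 42, 43, 44, 46, 47, 48, 49, 50, 51, 52, 53, 54, 55}
insert 39 → {39, 41, 42, 43, 44, 46, 47, 48, 49, 50, 51, 52, 53, 54, 55}
insert 34 → {34, 39, 41, 42, 43, 44, 46, 47, 48, 49, 50, 51, 52, 53, 54, 55}

29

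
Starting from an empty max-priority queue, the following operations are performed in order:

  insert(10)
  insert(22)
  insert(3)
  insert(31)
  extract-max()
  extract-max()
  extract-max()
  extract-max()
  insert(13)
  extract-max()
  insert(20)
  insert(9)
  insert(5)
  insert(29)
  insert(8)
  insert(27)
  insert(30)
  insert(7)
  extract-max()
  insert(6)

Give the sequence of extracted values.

31, 22, 10, 3, 13, 30

insert 10 → {10}
insert 22 → {22, 10}
insert 3 → {22, 10, 3}
insert 31 → {31, 22, 10, 3}
extract-max → 31; now {22, 10, 3}
extract-max → 22; now {10, 3}
extract-max → 10; now {3}
extract-max → 3; now {}
insert 13 → {13}
extract-max → 13; now {}
insert 20 → {20}
insert 9 → {20, 9}
insert 5 → {20, 9, 5}
insert 29 → {29, 20, 9, 5}
insert 8 → {29, 20, 9, 8, 5}
insert 27 → {29, 27, 20, 9, 8, 5}
insert 30 → {30, 29, 27, 20, 9, 8, 5}
insert 7 → {30, 29, 27, 20, 9, 8, 7, 5}
extract-max → 30; now {29, 27, 20, 9, 8, 7, 5}
insert 6 → {29, 27, 20, 9, 8, 7, 6, 5}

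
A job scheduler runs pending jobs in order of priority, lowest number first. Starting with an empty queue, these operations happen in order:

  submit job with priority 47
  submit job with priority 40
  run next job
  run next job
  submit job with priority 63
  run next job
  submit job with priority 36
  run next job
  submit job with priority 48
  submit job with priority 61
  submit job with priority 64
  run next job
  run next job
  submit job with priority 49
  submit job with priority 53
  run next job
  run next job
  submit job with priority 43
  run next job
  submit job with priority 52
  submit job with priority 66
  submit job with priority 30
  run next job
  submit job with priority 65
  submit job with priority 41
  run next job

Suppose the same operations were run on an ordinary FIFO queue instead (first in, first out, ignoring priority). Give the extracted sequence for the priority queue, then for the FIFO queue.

insert 47 → {47}
insert 40 → {40, 47}
run next job → 40; now {47}
run next job → 47; now {}
insert 63 → {63}
run next job → 63; now {}
insert 36 → {36}
run next job → 36; now {}
insert 48 → {48}
insert 61 → {48, 61}
insert 64 → {48, 61, 64}
run next job → 48; now {61, 64}
run next job → 61; now {64}
insert 49 → {49, 64}
insert 53 → {49, 53, 64}
run next job → 49; now {53, 64}
run next job → 53; now {64}
insert 43 → {43, 64}
run next job → 43; now {64}
insert 52 → {52, 64}
insert 66 → {52, 64, 66}
insert 30 → {30, 52, 64, 66}
run next job → 30; now {52, 64, 66}
insert 65 → {52, 64, 65, 66}
insert 41 → {41, 52, 64, 65, 66}
run next job → 41; now {52, 64, 65, 66}

priority queue: [40, 47, 63, 36, 48, 61, 49, 53, 43, 30, 41]; FIFO queue: 47, 40, 63, 36, 48, 61, 64, 49, 53, 43, 52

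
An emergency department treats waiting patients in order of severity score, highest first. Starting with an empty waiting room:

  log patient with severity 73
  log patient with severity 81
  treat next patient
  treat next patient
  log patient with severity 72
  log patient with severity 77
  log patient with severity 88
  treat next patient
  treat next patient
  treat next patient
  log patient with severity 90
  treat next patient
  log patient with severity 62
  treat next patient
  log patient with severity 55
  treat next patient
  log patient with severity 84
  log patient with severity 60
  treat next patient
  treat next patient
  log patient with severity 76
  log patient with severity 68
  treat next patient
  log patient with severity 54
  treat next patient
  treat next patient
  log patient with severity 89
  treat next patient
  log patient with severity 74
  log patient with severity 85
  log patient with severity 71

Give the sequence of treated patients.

[81, 73, 88, 77, 72, 90, 62, 55, 84, 60, 76, 68, 54, 89]

insert 73 → {73}
insert 81 → {81, 73}
treat next patient → 81; now {73}
treat next patient → 73; now {}
insert 72 → {72}
insert 77 → {77, 72}
insert 88 → {88, 77, 72}
treat next patient → 88; now {77, 72}
treat next patient → 77; now {72}
treat next patient → 72; now {}
insert 90 → {90}
treat next patient → 90; now {}
insert 62 → {62}
treat next patient → 62; now {}
insert 55 → {55}
treat next patient → 55; now {}
insert 84 → {84}
insert 60 → {84, 60}
treat next patient → 84; now {60}
treat next patient → 60; now {}
insert 76 → {76}
insert 68 → {76, 68}
treat next patient → 76; now {68}
insert 54 → {68, 54}
treat next patient → 68; now {54}
treat next patient → 54; now {}
insert 89 → {89}
treat next patient → 89; now {}
insert 74 → {74}
insert 85 → {85, 74}
insert 71 → {85, 74, 71}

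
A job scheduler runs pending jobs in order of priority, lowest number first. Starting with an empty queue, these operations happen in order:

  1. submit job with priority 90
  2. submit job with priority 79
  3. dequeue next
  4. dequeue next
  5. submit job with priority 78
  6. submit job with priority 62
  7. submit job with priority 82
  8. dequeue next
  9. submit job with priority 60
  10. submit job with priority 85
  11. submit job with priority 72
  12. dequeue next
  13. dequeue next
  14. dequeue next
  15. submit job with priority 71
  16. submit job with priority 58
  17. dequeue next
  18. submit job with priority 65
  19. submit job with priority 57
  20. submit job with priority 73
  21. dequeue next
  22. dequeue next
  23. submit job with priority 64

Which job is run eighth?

insert 90 → {90}
insert 79 → {79, 90}
dequeue next → 79; now {90}
dequeue next → 90; now {}
insert 78 → {78}
insert 62 → {62, 78}
insert 82 → {62, 78, 82}
dequeue next → 62; now {78, 82}
insert 60 → {60, 78, 82}
insert 85 → {60, 78, 82, 85}
insert 72 → {60, 72, 78, 82, 85}
dequeue next → 60; now {72, 78, 82, 85}
dequeue next → 72; now {78, 82, 85}
dequeue next → 78; now {82, 85}
insert 71 → {71, 82, 85}
insert 58 → {58, 71, 82, 85}
dequeue next → 58; now {71, 82, 85}
insert 65 → {65, 71, 82, 85}
insert 57 → {57, 65, 71, 82, 85}
insert 73 → {57, 65, 71, 73, 82, 85}
dequeue next → 57; now {65, 71, 73, 82, 85}
dequeue next → 65; now {71, 73, 82, 85}
insert 64 → {64, 71, 73, 82, 85}

57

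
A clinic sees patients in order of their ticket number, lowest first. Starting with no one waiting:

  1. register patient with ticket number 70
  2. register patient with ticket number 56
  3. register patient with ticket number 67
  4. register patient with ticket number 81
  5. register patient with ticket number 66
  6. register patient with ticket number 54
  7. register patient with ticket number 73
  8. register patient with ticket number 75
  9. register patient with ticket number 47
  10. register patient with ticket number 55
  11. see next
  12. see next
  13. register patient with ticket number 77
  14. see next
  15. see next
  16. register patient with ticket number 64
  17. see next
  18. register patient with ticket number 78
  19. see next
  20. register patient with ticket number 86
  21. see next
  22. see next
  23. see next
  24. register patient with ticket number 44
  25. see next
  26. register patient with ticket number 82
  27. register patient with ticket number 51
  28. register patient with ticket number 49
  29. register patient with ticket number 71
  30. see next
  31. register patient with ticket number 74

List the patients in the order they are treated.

47 → 54 → 55 → 56 → 64 → 66 → 67 → 70 → 73 → 44 → 49

insert 70 → {70}
insert 56 → {56, 70}
insert 67 → {56, 67, 70}
insert 81 → {56, 67, 70, 81}
insert 66 → {56, 66, 67, 70, 81}
insert 54 → {54, 56, 66, 67, 70, 81}
insert 73 → {54, 56, 66, 67, 70, 73, 81}
insert 75 → {54, 56, 66, 67, 70, 73, 75, 81}
insert 47 → {47, 54, 56, 66, 67, 70, 73, 75, 81}
insert 55 → {47, 54, 55, 56, 66, 67, 70, 73, 75, 81}
see next → 47; now {54, 55, 56, 66, 67, 70, 73, 75, 81}
see next → 54; now {55, 56, 66, 67, 70, 73, 75, 81}
insert 77 → {55, 56, 66, 67, 70, 73, 75, 77, 81}
see next → 55; now {56, 66, 67, 70, 73, 75, 77, 81}
see next → 56; now {66, 67, 70, 73, 75, 77, 81}
insert 64 → {64, 66, 67, 70, 73, 75, 77, 81}
see next → 64; now {66, 67, 70, 73, 75, 77, 81}
insert 78 → {66, 67, 70, 73, 75, 77, 78, 81}
see next → 66; now {67, 70, 73, 75, 77, 78, 81}
insert 86 → {67, 70, 73, 75, 77, 78, 81, 86}
see next → 67; now {70, 73, 75, 77, 78, 81, 86}
see next → 70; now {73, 75, 77, 78, 81, 86}
see next → 73; now {75, 77, 78, 81, 86}
insert 44 → {44, 75, 77, 78, 81, 86}
see next → 44; now {75, 77, 78, 81, 86}
insert 82 → {75, 77, 78, 81, 82, 86}
insert 51 → {51, 75, 77, 78, 81, 82, 86}
insert 49 → {49, 51, 75, 77, 78, 81, 82, 86}
insert 71 → {49, 51, 71, 75, 77, 78, 81, 82, 86}
see next → 49; now {51, 71, 75, 77, 78, 81, 82, 86}
insert 74 → {51, 71, 74, 75, 77, 78, 81, 82, 86}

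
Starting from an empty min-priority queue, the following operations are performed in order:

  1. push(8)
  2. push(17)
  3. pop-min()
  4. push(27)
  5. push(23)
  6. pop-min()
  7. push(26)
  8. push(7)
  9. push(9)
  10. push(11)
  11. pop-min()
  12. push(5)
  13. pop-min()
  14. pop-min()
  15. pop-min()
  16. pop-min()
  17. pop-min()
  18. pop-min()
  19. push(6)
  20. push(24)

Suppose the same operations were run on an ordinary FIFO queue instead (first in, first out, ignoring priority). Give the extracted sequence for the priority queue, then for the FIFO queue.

priority queue: 8 → 17 → 7 → 5 → 9 → 11 → 23 → 26 → 27; FIFO queue: 8 → 17 → 27 → 23 → 26 → 7 → 9 → 11 → 5

insert 8 → {8}
insert 17 → {8, 17}
pop-min → 8; now {17}
insert 27 → {17, 27}
insert 23 → {17, 23, 27}
pop-min → 17; now {23, 27}
insert 26 → {23, 26, 27}
insert 7 → {7, 23, 26, 27}
insert 9 → {7, 9, 23, 26, 27}
insert 11 → {7, 9, 11, 23, 26, 27}
pop-min → 7; now {9, 11, 23, 26, 27}
insert 5 → {5, 9, 11, 23, 26, 27}
pop-min → 5; now {9, 11, 23, 26, 27}
pop-min → 9; now {11, 23, 26, 27}
pop-min → 11; now {23, 26, 27}
pop-min → 23; now {26, 27}
pop-min → 26; now {27}
pop-min → 27; now {}
insert 6 → {6}
insert 24 → {6, 24}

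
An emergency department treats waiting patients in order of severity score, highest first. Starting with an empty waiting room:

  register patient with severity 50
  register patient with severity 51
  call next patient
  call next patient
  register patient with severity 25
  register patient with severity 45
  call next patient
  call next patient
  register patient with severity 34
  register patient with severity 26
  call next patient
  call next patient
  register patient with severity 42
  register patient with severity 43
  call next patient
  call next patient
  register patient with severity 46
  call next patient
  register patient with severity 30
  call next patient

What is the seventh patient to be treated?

43

insert 50 → {50}
insert 51 → {51, 50}
call next patient → 51; now {50}
call next patient → 50; now {}
insert 25 → {25}
insert 45 → {45, 25}
call next patient → 45; now {25}
call next patient → 25; now {}
insert 34 → {34}
insert 26 → {34, 26}
call next patient → 34; now {26}
call next patient → 26; now {}
insert 42 → {42}
insert 43 → {43, 42}
call next patient → 43; now {42}
call next patient → 42; now {}
insert 46 → {46}
call next patient → 46; now {}
insert 30 → {30}
call next patient → 30; now {}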